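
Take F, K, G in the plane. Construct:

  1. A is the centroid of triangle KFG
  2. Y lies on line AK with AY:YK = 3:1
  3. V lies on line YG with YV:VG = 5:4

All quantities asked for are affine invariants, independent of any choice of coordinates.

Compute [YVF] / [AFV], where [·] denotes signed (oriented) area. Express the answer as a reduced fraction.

Assign F = (0, 0), K = (1, 0), G = (0, 1) — the answer is frame-independent, so this choice is without loss of generality.
1. A is the centroid of triangle KFG ⇒ A = (1/3, 1/3)
2. Y lies on line AK with AY:YK = 3:1 ⇒ Y = (5/6, 1/12)
3. V lies on line YG with YV:VG = 5:4 ⇒ V = (10/27, 16/27)
2·[YVF] = 25/54, 2·[AFV] = -2/27
[YVF]:[AFV] = 25/54:-2/27 = -25/4

[YVF]:[AFV] = -25/4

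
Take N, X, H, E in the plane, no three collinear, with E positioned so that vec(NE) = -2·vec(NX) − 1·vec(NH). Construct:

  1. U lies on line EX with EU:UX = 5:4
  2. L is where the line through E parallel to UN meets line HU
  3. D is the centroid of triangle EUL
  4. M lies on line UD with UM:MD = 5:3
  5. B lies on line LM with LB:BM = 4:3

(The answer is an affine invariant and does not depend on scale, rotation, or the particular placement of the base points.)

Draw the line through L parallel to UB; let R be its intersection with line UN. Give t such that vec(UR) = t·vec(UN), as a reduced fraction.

t = 25/21

Assign N = (0, 0), X = (1, 0), H = (0, 1), E = (-2, -1) — the answer is frame-independent, so this choice is without loss of generality.
1. U lies on line EX with EU:UX = 5:4 ⇒ U = (-1/3, -4/9)
2. L is where the line through E parallel to UN meets line HU ⇒ L = (2/9, 53/27)
3. D is the centroid of triangle EUL ⇒ D = (-19/27, 14/81)
4. M lies on line UD with UM:MD = 5:3 ⇒ M = (-61/108, -19/324)
5. B lies on line LM with LB:BM = 4:3 ⇒ B = (-43/189, 458/567)
through L parallel to UB: direction (20/189, 710/567); meets UN at R = (4/63, 16/189)
R = U + t·(N−U) with t = 25/21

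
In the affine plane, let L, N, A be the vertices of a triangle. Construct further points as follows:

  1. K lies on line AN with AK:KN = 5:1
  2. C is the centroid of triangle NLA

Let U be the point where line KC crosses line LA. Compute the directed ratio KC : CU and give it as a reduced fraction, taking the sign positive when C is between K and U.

Choose coordinates L = (0, 0), N = (1, 0), A = (0, 1).
1. K lies on line AN with AK:KN = 5:1 ⇒ K = (5/6, 1/6)
2. C is the centroid of triangle NLA ⇒ C = (1/3, 1/3)
line KC meets LA at U = (0, 4/9)
C = K + t·(U−K) with t = 3/5, so KC:CU = 3/5:2/5

KC:CU = 3/2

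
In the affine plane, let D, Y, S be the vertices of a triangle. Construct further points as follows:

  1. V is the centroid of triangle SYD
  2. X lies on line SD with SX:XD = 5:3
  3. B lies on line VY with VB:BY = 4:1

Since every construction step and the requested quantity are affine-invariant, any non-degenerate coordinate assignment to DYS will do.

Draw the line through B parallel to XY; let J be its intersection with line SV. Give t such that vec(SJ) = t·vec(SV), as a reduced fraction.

t = 73/65

Choose coordinates D = (0, 0), Y = (1, 0), S = (0, 1).
1. V is the centroid of triangle SYD ⇒ V = (1/3, 1/3)
2. X lies on line SD with SX:XD = 5:3 ⇒ X = (0, 3/8)
3. B lies on line VY with VB:BY = 4:1 ⇒ B = (13/15, 1/15)
through B parallel to XY: direction (1, -3/8); meets SV at J = (73/195, 49/195)
J = S + t·(V−S) with t = 73/65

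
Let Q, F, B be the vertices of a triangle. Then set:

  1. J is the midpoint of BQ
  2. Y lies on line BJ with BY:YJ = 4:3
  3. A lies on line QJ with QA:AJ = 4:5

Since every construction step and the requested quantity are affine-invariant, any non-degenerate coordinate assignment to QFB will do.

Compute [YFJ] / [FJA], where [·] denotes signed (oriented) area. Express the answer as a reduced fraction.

[YFJ]:[FJA] = -27/35

Assign Q = (0, 0), F = (1, 0), B = (0, 1) — the answer is frame-independent, so this choice is without loss of generality.
1. J is the midpoint of BQ ⇒ J = (0, 1/2)
2. Y lies on line BJ with BY:YJ = 4:3 ⇒ Y = (0, 5/7)
3. A lies on line QJ with QA:AJ = 4:5 ⇒ A = (0, 2/9)
2·[YFJ] = -3/14, 2·[FJA] = 5/18
[YFJ]:[FJA] = -3/14:5/18 = -27/35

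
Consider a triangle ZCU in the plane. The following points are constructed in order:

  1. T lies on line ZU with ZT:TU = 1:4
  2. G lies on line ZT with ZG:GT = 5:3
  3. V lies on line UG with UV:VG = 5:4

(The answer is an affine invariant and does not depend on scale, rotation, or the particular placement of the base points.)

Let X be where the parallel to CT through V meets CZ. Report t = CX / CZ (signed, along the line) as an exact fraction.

Assign Z = (0, 0), C = (1, 0), U = (0, 1) — the answer is frame-independent, so this choice is without loss of generality.
1. T lies on line ZU with ZT:TU = 1:4 ⇒ T = (0, 1/5)
2. G lies on line ZT with ZG:GT = 5:3 ⇒ G = (0, 1/8)
3. V lies on line UG with UV:VG = 5:4 ⇒ V = (0, 37/72)
through V parallel to CT: direction (-1, 1/5); meets CZ at X = (185/72, 0)
X = C + t·(Z−C) with t = -113/72

t = -113/72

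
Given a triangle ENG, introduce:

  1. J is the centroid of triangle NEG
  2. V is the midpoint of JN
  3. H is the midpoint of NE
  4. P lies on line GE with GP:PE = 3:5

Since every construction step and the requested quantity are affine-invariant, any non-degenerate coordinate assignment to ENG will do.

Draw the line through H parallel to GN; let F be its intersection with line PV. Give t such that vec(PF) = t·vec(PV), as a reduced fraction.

Work in coordinates with E = (0, 0), N = (1, 0), G = (0, 1).
1. J is the centroid of triangle NEG ⇒ J = (1/3, 1/3)
2. V is the midpoint of JN ⇒ V = (2/3, 1/6)
3. H is the midpoint of NE ⇒ H = (1/2, 0)
4. P lies on line GE with GP:PE = 3:5 ⇒ P = (0, 5/8)
through H parallel to GN: direction (1, -1); meets PV at F = (-2/5, 9/10)
F = P + t·(V−P) with t = -3/5

t = -3/5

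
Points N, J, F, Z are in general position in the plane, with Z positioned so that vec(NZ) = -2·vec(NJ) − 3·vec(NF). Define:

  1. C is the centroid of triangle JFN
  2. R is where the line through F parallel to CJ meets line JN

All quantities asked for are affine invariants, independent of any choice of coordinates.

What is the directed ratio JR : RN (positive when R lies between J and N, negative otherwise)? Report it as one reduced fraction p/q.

Set N = (0, 0), J = (1, 0), F = (0, 1), Z = (-2, -3); any affine frame gives the same invariant.
1. C is the centroid of triangle JFN ⇒ C = (1/3, 1/3)
2. R is where the line through F parallel to CJ meets line JN ⇒ R = (2, 0)
R = J + t·(N−J) with t = -1, so JR:RN = t:(1−t) = -1:2

JR:RN = -1/2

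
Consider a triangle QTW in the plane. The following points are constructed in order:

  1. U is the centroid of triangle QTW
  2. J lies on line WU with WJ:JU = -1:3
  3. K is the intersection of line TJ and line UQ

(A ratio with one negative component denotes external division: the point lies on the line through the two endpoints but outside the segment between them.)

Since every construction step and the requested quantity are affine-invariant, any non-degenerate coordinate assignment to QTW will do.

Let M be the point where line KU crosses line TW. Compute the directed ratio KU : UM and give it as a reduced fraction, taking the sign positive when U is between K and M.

Work in coordinates with Q = (0, 0), T = (1, 0), W = (0, 1).
1. U is the centroid of triangle QTW ⇒ U = (1/3, 1/3)
2. J lies on line WU with WJ:JU = -1:3 ⇒ J = (-1/6, 4/3)
3. K is the intersection of line TJ and line UQ ⇒ K = (8/15, 8/15)
line KU meets TW at M = (1/2, 1/2)
U = K + t·(M−K) with t = 6, so KU:UM = 6:-5

KU:UM = -6/5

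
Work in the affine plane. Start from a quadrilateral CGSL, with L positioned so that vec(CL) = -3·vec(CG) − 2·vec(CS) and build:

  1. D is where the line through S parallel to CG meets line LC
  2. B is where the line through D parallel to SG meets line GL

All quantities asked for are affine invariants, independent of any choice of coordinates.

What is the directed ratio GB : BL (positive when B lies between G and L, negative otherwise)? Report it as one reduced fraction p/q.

GB:BL = -1/5

Work in coordinates with C = (0, 0), G = (1, 0), S = (0, 1), L = (-3, -2).
1. D is where the line through S parallel to CG meets line LC ⇒ D = (3/2, 1)
2. B is where the line through D parallel to SG meets line GL ⇒ B = (2, 1/2)
B = G + t·(L−G) with t = -1/4, so GB:BL = t:(1−t) = -1/4:5/4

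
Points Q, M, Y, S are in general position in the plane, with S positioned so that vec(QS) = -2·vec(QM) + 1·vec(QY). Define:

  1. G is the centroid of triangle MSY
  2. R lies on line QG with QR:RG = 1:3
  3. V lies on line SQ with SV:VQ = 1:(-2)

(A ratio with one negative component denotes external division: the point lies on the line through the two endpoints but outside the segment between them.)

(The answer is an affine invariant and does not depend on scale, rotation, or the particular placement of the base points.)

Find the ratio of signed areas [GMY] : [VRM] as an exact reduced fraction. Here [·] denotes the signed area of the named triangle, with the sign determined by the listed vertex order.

[GMY]:[VRM] = 1/2

Assign Q = (0, 0), M = (1, 0), Y = (0, 1), S = (-2, 1) — the answer is frame-independent, so this choice is without loss of generality.
1. G is the centroid of triangle MSY ⇒ G = (-1/3, 2/3)
2. R lies on line QG with QR:RG = 1:3 ⇒ R = (-1/12, 1/6)
3. V lies on line SQ with SV:VQ = 1:(-2) ⇒ V = (-4, 2)
2·[GMY] = 2/3, 2·[VRM] = 4/3
[GMY]:[VRM] = 2/3:4/3 = 1/2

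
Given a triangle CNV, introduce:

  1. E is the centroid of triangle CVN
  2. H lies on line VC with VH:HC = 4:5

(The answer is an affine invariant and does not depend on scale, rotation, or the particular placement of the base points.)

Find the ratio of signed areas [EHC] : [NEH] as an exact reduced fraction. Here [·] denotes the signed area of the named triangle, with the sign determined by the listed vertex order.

[EHC]:[NEH] = -5

Choose coordinates C = (0, 0), N = (1, 0), V = (0, 1).
1. E is the centroid of triangle CVN ⇒ E = (1/3, 1/3)
2. H lies on line VC with VH:HC = 4:5 ⇒ H = (0, 5/9)
2·[EHC] = 5/27, 2·[NEH] = -1/27
[EHC]:[NEH] = 5/27:-1/27 = -5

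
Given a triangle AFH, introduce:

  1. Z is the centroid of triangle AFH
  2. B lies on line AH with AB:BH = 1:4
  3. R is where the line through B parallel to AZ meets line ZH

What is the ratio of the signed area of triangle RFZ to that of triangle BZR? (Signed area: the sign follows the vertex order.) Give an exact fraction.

[RFZ]:[BZR] = -5/4

Assign A = (0, 0), F = (1, 0), H = (0, 1) — the answer is frame-independent, so this choice is without loss of generality.
1. Z is the centroid of triangle AFH ⇒ Z = (1/3, 1/3)
2. B lies on line AH with AB:BH = 1:4 ⇒ B = (0, 1/5)
3. R is where the line through B parallel to AZ meets line ZH ⇒ R = (4/15, 7/15)
2·[RFZ] = -1/15, 2·[BZR] = 4/75
[RFZ]:[BZR] = -1/15:4/75 = -5/4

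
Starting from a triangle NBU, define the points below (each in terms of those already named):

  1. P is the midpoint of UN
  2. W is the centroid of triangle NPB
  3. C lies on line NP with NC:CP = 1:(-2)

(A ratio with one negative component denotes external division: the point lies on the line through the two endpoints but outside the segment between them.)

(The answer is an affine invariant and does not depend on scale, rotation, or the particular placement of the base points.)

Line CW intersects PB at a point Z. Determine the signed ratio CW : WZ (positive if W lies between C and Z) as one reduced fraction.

Work in coordinates with N = (0, 0), B = (1, 0), U = (0, 1).
1. P is the midpoint of UN ⇒ P = (0, 1/2)
2. W is the centroid of triangle NPB ⇒ W = (1/3, 1/6)
3. C lies on line NP with NC:CP = 1:(-2) ⇒ C = (0, -1/2)
line CW meets PB at Z = (2/5, 3/10)
W = C + t·(Z−C) with t = 5/6, so CW:WZ = 5/6:1/6

CW:WZ = 5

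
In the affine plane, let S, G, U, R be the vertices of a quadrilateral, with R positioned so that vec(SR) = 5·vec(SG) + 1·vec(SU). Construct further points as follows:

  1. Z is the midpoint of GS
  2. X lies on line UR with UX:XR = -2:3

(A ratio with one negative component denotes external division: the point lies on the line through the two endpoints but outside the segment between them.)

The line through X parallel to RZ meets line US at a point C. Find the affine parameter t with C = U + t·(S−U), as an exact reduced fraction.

t = -20/9

Assign S = (0, 0), G = (1, 0), U = (0, 1), R = (5, 1) — the answer is frame-independent, so this choice is without loss of generality.
1. Z is the midpoint of GS ⇒ Z = (1/2, 0)
2. X lies on line UR with UX:XR = -2:3 ⇒ X = (-10, 1)
through X parallel to RZ: direction (-9/2, -1); meets US at C = (0, 29/9)
C = U + t·(S−U) with t = -20/9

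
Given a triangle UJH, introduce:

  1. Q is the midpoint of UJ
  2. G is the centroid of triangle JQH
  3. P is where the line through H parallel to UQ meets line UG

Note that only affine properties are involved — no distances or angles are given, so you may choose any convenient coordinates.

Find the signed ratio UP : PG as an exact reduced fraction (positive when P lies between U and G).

Set U = (0, 0), J = (1, 0), H = (0, 1); any affine frame gives the same invariant.
1. Q is the midpoint of UJ ⇒ Q = (1/2, 0)
2. G is the centroid of triangle JQH ⇒ G = (1/2, 1/3)
3. P is where the line through H parallel to UQ meets line UG ⇒ P = (3/2, 1)
P = U + t·(G−U) with t = 3, so UP:PG = t:(1−t) = 3:-2

UP:PG = -3/2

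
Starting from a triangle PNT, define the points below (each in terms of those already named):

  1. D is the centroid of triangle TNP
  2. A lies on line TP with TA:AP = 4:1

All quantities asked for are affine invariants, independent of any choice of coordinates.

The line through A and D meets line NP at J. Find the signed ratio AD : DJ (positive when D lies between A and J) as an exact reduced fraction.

AD:DJ = -2/5

Assign P = (0, 0), N = (1, 0), T = (0, 1) — the answer is frame-independent, so this choice is without loss of generality.
1. D is the centroid of triangle TNP ⇒ D = (1/3, 1/3)
2. A lies on line TP with TA:AP = 4:1 ⇒ A = (0, 1/5)
line AD meets NP at J = (-1/2, 0)
D = A + t·(J−A) with t = -2/3, so AD:DJ = -2/3:5/3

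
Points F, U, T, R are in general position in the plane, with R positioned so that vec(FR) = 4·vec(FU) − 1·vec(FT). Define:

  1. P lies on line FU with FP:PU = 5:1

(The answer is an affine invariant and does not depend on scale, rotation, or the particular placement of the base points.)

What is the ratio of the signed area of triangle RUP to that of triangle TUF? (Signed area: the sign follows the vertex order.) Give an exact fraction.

Work in coordinates with F = (0, 0), U = (1, 0), T = (0, 1), R = (4, -1).
1. P lies on line FU with FP:PU = 5:1 ⇒ P = (5/6, 0)
2·[RUP] = 1/6, 2·[TUF] = -1
[RUP]:[TUF] = 1/6:-1 = -1/6

[RUP]:[TUF] = -1/6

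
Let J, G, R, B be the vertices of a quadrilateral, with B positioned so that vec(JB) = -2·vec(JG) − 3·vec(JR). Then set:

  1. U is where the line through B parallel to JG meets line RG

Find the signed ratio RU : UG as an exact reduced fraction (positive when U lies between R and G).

Set J = (0, 0), G = (1, 0), R = (0, 1), B = (-2, -3); any affine frame gives the same invariant.
1. U is where the line through B parallel to JG meets line RG ⇒ U = (4, -3)
U = R + t·(G−R) with t = 4, so RU:UG = t:(1−t) = 4:-3

RU:UG = -4/3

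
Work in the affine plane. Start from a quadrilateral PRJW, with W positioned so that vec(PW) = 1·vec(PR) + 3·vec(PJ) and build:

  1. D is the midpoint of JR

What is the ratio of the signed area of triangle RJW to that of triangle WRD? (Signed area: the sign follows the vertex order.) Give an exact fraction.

[RJW]:[WRD] = 2

Work in coordinates with P = (0, 0), R = (1, 0), J = (0, 1), W = (1, 3).
1. D is the midpoint of JR ⇒ D = (1/2, 1/2)
2·[RJW] = -3, 2·[WRD] = -3/2
[RJW]:[WRD] = -3:-3/2 = 2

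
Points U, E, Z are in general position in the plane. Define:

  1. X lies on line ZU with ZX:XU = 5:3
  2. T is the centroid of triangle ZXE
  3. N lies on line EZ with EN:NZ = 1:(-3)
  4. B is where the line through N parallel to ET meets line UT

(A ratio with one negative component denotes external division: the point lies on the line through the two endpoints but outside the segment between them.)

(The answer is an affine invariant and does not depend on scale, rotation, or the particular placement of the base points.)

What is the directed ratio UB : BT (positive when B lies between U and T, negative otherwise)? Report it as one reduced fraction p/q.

UB:BT = 17/5

Assign U = (0, 0), E = (1, 0), Z = (0, 1) — the answer is frame-independent, so this choice is without loss of generality.
1. X lies on line ZU with ZX:XU = 5:3 ⇒ X = (0, 3/8)
2. T is the centroid of triangle ZXE ⇒ T = (1/3, 11/24)
3. N lies on line EZ with EN:NZ = 1:(-3) ⇒ N = (3/2, -1/2)
4. B is where the line through N parallel to ET meets line UT ⇒ B = (17/66, 17/48)
B = U + t·(T−U) with t = 17/22, so UB:BT = t:(1−t) = 17/22:5/22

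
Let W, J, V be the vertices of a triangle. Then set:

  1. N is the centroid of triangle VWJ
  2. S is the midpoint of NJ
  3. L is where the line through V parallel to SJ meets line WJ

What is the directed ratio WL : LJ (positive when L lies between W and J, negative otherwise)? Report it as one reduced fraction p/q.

WL:LJ = -2

Choose coordinates W = (0, 0), J = (1, 0), V = (0, 1).
1. N is the centroid of triangle VWJ ⇒ N = (1/3, 1/3)
2. S is the midpoint of NJ ⇒ S = (2/3, 1/6)
3. L is where the line through V parallel to SJ meets line WJ ⇒ L = (2, 0)
L = W + t·(J−W) with t = 2, so WL:LJ = t:(1−t) = 2:-1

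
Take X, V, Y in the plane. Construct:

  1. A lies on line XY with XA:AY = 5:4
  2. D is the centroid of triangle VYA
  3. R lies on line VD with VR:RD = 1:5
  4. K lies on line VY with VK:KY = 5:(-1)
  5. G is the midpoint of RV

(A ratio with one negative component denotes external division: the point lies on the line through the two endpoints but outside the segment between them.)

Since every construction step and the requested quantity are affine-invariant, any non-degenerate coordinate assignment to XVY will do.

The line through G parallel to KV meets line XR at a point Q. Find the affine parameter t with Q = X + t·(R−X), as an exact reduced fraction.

Choose coordinates X = (0, 0), V = (1, 0), Y = (0, 1).
1. A lies on line XY with XA:AY = 5:4 ⇒ A = (0, 5/9)
2. D is the centroid of triangle VYA ⇒ D = (1/3, 14/27)
3. R lies on line VD with VR:RD = 1:5 ⇒ R = (8/9, 7/81)
4. K lies on line VY with VK:KY = 5:(-1) ⇒ K = (-1/4, 5/4)
5. G is the midpoint of RV ⇒ G = (17/18, 7/162)
through G parallel to KV: direction (5/4, -5/4); meets XR at Q = (640/711, 560/6399)
Q = X + t·(R−X) with t = 80/79

t = 80/79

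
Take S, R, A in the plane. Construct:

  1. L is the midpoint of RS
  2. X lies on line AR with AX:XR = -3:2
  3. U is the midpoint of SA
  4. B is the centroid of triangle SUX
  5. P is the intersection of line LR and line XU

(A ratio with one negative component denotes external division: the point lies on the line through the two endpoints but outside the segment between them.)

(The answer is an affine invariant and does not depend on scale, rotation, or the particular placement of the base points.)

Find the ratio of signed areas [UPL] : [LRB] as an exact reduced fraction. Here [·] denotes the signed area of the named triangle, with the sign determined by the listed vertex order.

[UPL]:[LRB] = 1/5

Choose coordinates S = (0, 0), R = (1, 0), A = (0, 1).
1. L is the midpoint of RS ⇒ L = (1/2, 0)
2. X lies on line AR with AX:XR = -3:2 ⇒ X = (3, -2)
3. U is the midpoint of SA ⇒ U = (0, 1/2)
4. B is the centroid of triangle SUX ⇒ B = (1, -1/2)
5. P is the intersection of line LR and line XU ⇒ P = (3/5, 0)
2·[UPL] = -1/20, 2·[LRB] = -1/4
[UPL]:[LRB] = -1/20:-1/4 = 1/5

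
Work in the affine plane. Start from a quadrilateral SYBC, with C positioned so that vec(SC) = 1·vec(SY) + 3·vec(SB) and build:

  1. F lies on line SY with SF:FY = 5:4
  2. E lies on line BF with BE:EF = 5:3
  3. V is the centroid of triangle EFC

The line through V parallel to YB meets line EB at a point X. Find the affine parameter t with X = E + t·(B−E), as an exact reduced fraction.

Set S = (0, 0), Y = (1, 0), B = (0, 1), C = (1, 3); any affine frame gives the same invariant.
1. F lies on line SY with SF:FY = 5:4 ⇒ F = (5/9, 0)
2. E lies on line BF with BE:EF = 5:3 ⇒ E = (25/72, 3/8)
3. V is the centroid of triangle EFC ⇒ V = (137/216, 9/8)
through V parallel to YB: direction (-1, 1); meets EB at X = (-205/216, 65/24)
X = E + t·(B−E) with t = 56/15

t = 56/15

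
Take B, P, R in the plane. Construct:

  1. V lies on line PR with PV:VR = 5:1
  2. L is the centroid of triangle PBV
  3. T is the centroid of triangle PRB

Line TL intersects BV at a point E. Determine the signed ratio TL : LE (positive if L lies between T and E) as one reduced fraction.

Assign B = (0, 0), P = (1, 0), R = (0, 1) — the answer is frame-independent, so this choice is without loss of generality.
1. V lies on line PR with PV:VR = 5:1 ⇒ V = (1/6, 5/6)
2. L is the centroid of triangle PBV ⇒ L = (7/18, 5/18)
3. T is the centroid of triangle PRB ⇒ T = (1/3, 1/3)
line TL meets BV at E = (1/9, 5/9)
L = T + t·(E−T) with t = -1/4, so TL:LE = -1/4:5/4

TL:LE = -1/5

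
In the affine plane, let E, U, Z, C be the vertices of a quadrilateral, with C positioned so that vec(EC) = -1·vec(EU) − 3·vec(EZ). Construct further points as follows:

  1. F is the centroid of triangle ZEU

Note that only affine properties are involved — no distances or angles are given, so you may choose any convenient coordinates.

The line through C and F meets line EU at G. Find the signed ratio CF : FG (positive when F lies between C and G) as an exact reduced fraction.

CF:FG = -10

Set E = (0, 0), U = (1, 0), Z = (0, 1), C = (-1, -3); any affine frame gives the same invariant.
1. F is the centroid of triangle ZEU ⇒ F = (1/3, 1/3)
line CF meets EU at G = (1/5, 0)
F = C + t·(G−C) with t = 10/9, so CF:FG = 10/9:-1/9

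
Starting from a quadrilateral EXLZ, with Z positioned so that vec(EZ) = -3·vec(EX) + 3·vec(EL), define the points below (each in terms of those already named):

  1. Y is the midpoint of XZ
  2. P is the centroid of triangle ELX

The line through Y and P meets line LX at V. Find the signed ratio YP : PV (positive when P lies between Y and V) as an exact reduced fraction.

Choose coordinates E = (0, 0), X = (1, 0), L = (0, 1), Z = (-3, 3).
1. Y is the midpoint of XZ ⇒ Y = (-1, 3/2)
2. P is the centroid of triangle ELX ⇒ P = (1/3, 1/3)
line YP meets LX at V = (3, -2)
P = Y + t·(V−Y) with t = 1/3, so YP:PV = 1/3:2/3

YP:PV = 1/2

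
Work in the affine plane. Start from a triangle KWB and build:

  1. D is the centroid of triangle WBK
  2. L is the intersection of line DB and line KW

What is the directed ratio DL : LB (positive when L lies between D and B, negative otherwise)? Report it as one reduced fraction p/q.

DL:LB = -1/3

Set K = (0, 0), W = (1, 0), B = (0, 1); any affine frame gives the same invariant.
1. D is the centroid of triangle WBK ⇒ D = (1/3, 1/3)
2. L is the intersection of line DB and line KW ⇒ L = (1/2, 0)
L = D + t·(B−D) with t = -1/2, so DL:LB = t:(1−t) = -1/2:3/2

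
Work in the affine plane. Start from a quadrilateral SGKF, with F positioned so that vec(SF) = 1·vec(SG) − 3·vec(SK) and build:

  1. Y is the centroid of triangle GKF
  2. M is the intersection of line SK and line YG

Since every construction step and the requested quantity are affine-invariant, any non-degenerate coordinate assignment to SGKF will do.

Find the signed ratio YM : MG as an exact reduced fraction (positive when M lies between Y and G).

YM:MG = -2/3

Set S = (0, 0), G = (1, 0), K = (0, 1), F = (1, -3); any affine frame gives the same invariant.
1. Y is the centroid of triangle GKF ⇒ Y = (2/3, -2/3)
2. M is the intersection of line SK and line YG ⇒ M = (0, -2)
M = Y + t·(G−Y) with t = -2, so YM:MG = t:(1−t) = -2:3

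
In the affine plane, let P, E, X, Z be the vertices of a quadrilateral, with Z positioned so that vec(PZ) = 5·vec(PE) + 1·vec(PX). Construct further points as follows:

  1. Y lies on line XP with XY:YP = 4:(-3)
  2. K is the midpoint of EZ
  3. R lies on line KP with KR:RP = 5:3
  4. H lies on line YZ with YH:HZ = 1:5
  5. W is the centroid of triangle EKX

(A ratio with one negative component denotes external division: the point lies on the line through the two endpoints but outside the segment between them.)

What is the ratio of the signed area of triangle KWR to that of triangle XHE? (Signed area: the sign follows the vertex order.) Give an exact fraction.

[KWR]:[XHE] = 5/24

Set P = (0, 0), E = (1, 0), X = (0, 1), Z = (5, 1); any affine frame gives the same invariant.
1. Y lies on line XP with XY:YP = 4:(-3) ⇒ Y = (0, -3)
2. K is the midpoint of EZ ⇒ K = (3, 1/2)
3. R lies on line KP with KR:RP = 5:3 ⇒ R = (9/8, 3/16)
4. H lies on line YZ with YH:HZ = 1:5 ⇒ H = (5/6, -7/3)
5. W is the centroid of triangle EKX ⇒ W = (4/3, 1/2)
2·[KWR] = 25/48, 2·[XHE] = 5/2
[KWR]:[XHE] = 25/48:5/2 = 5/24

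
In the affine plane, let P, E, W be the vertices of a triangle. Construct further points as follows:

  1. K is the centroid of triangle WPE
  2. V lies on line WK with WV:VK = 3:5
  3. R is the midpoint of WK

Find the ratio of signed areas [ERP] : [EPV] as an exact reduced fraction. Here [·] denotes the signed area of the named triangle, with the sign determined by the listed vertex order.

Work in coordinates with P = (0, 0), E = (1, 0), W = (0, 1).
1. K is the centroid of triangle WPE ⇒ K = (1/3, 1/3)
2. V lies on line WK with WV:VK = 3:5 ⇒ V = (1/8, 3/4)
3. R is the midpoint of WK ⇒ R = (1/6, 2/3)
2·[ERP] = 2/3, 2·[EPV] = -3/4
[ERP]:[EPV] = 2/3:-3/4 = -8/9

[ERP]:[EPV] = -8/9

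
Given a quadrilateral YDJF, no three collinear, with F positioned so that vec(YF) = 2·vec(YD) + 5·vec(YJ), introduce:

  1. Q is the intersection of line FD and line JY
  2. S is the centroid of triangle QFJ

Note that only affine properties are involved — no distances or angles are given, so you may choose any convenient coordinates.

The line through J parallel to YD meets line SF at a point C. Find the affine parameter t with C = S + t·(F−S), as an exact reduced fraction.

t = 1/7

Set Y = (0, 0), D = (1, 0), J = (0, 1), F = (2, 5); any affine frame gives the same invariant.
1. Q is the intersection of line FD and line JY ⇒ Q = (0, -5)
2. S is the centroid of triangle QFJ ⇒ S = (2/3, 1/3)
through J parallel to YD: direction (1, 0); meets SF at C = (6/7, 1)
C = S + t·(F−S) with t = 1/7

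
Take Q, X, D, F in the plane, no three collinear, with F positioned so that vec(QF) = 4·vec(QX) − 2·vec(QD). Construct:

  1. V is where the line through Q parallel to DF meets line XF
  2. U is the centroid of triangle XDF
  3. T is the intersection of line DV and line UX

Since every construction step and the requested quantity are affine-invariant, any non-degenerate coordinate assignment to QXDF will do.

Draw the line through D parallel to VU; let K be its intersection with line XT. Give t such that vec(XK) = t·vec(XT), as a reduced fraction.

Set Q = (0, 0), X = (1, 0), D = (0, 1), F = (4, -2); any affine frame gives the same invariant.
1. V is where the line through Q parallel to DF meets line XF ⇒ V = (-8, 6)
2. U is the centroid of triangle XDF ⇒ U = (5/3, -1/3)
3. T is the intersection of line DV and line UX ⇒ T = (4, -3/2)
through D parallel to VU: direction (29/3, -19/3); meets XT at K = (29/9, -10/9)
K = X + t·(T−X) with t = 20/27

t = 20/27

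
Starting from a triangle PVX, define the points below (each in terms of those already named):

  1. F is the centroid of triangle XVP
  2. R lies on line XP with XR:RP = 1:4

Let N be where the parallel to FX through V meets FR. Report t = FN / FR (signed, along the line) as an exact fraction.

t = -5

Set P = (0, 0), V = (1, 0), X = (0, 1); any affine frame gives the same invariant.
1. F is the centroid of triangle XVP ⇒ F = (1/3, 1/3)
2. R lies on line XP with XR:RP = 1:4 ⇒ R = (0, 4/5)
through V parallel to FX: direction (-1/3, 2/3); meets FR at N = (2, -2)
N = F + t·(R−F) with t = -5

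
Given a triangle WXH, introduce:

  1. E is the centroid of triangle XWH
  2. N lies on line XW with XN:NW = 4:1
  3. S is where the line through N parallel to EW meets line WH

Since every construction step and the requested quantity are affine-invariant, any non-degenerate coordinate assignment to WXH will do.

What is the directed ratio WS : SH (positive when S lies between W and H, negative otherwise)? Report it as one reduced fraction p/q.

WS:SH = -1/6

Choose coordinates W = (0, 0), X = (1, 0), H = (0, 1).
1. E is the centroid of triangle XWH ⇒ E = (1/3, 1/3)
2. N lies on line XW with XN:NW = 4:1 ⇒ N = (1/5, 0)
3. S is where the line through N parallel to EW meets line WH ⇒ S = (0, -1/5)
S = W + t·(H−W) with t = -1/5, so WS:SH = t:(1−t) = -1/5:6/5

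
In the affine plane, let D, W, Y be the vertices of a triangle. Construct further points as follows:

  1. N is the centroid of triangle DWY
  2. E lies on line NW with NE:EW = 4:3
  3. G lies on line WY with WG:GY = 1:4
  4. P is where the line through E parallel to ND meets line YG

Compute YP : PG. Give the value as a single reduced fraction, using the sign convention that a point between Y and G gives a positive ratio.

YP:PG = 55

Assign D = (0, 0), W = (1, 0), Y = (0, 1) — the answer is frame-independent, so this choice is without loss of generality.
1. N is the centroid of triangle DWY ⇒ N = (1/3, 1/3)
2. E lies on line NW with NE:EW = 4:3 ⇒ E = (5/7, 1/7)
3. G lies on line WY with WG:GY = 1:4 ⇒ G = (4/5, 1/5)
4. P is where the line through E parallel to ND meets line YG ⇒ P = (11/14, 3/14)
P = Y + t·(G−Y) with t = 55/56, so YP:PG = t:(1−t) = 55/56:1/56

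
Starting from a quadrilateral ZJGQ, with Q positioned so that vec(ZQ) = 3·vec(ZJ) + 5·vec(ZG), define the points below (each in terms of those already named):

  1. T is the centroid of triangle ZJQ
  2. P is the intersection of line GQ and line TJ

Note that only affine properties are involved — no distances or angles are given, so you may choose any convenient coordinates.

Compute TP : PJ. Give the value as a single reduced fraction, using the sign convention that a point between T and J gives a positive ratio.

Assign Z = (0, 0), J = (1, 0), G = (0, 1), Q = (3, 5) — the answer is frame-independent, so this choice is without loss of generality.
1. T is the centroid of triangle ZJQ ⇒ T = (4/3, 5/3)
2. P is the intersection of line GQ and line TJ ⇒ P = (18/11, 35/11)
P = T + t·(J−T) with t = -10/11, so TP:PJ = t:(1−t) = -10/11:21/11

TP:PJ = -10/21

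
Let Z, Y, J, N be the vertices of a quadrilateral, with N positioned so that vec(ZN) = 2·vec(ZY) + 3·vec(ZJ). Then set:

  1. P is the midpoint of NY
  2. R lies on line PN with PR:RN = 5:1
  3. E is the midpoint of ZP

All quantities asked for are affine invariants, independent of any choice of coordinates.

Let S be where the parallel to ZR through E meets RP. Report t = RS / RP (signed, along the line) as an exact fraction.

Work in coordinates with Z = (0, 0), Y = (1, 0), J = (0, 1), N = (2, 3).
1. P is the midpoint of NY ⇒ P = (3/2, 3/2)
2. R lies on line PN with PR:RN = 5:1 ⇒ R = (23/12, 11/4)
3. E is the midpoint of ZP ⇒ E = (3/4, 3/4)
through E parallel to ZR: direction (23/12, 11/4); meets RP at S = (41/24, 17/8)
S = R + t·(P−R) with t = 1/2

t = 1/2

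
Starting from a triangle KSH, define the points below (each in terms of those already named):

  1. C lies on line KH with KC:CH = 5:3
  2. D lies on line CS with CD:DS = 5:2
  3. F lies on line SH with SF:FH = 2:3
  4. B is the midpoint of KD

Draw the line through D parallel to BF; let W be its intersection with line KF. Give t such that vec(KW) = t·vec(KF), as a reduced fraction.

Set K = (0, 0), S = (1, 0), H = (0, 1); any affine frame gives the same invariant.
1. C lies on line KH with KC:CH = 5:3 ⇒ C = (0, 5/8)
2. D lies on line CS with CD:DS = 5:2 ⇒ D = (5/7, 5/28)
3. F lies on line SH with SF:FH = 2:3 ⇒ F = (3/5, 2/5)
4. B is the midpoint of KD ⇒ B = (5/14, 5/56)
through D parallel to BF: direction (17/70, 87/280); meets KF at W = (6/5, 4/5)
W = K + t·(F−K) with t = 2

t = 2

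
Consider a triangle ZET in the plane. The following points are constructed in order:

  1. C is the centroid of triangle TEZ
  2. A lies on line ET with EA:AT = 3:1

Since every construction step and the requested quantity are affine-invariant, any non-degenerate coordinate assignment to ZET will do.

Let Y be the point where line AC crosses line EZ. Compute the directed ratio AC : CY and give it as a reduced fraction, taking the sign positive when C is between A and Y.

Set Z = (0, 0), E = (1, 0), T = (0, 1); any affine frame gives the same invariant.
1. C is the centroid of triangle TEZ ⇒ C = (1/3, 1/3)
2. A lies on line ET with EA:AT = 3:1 ⇒ A = (1/4, 3/4)
line AC meets EZ at Y = (2/5, 0)
C = A + t·(Y−A) with t = 5/9, so AC:CY = 5/9:4/9

AC:CY = 5/4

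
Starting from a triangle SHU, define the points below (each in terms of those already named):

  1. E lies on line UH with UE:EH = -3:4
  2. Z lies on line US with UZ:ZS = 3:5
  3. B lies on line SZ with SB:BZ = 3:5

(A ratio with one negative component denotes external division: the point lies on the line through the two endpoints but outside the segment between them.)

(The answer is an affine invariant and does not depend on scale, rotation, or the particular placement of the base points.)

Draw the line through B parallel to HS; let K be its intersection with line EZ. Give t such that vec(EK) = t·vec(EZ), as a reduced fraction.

Choose coordinates S = (0, 0), H = (1, 0), U = (0, 1).
1. E lies on line UH with UE:EH = -3:4 ⇒ E = (-3, 4)
2. Z lies on line US with UZ:ZS = 3:5 ⇒ Z = (0, 5/8)
3. B lies on line SZ with SB:BZ = 3:5 ⇒ B = (0, 15/64)
through B parallel to HS: direction (-1, 0); meets EZ at K = (25/72, 15/64)
K = E + t·(Z−E) with t = 241/216

t = 241/216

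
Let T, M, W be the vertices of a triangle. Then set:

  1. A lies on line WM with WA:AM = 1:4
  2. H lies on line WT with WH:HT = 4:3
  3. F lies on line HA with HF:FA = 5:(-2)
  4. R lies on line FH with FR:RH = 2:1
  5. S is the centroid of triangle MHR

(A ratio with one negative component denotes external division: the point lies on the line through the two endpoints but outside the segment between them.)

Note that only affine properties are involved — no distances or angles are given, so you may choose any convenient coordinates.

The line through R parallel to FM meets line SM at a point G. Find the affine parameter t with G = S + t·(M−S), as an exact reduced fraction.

Set T = (0, 0), M = (1, 0), W = (0, 1); any affine frame gives the same invariant.
1. A lies on line WM with WA:AM = 1:4 ⇒ A = (1/5, 4/5)
2. H lies on line WT with WH:HT = 4:3 ⇒ H = (0, 3/7)
3. F lies on line HA with HF:FA = 5:(-2) ⇒ F = (1/3, 22/21)
4. R lies on line FH with FR:RH = 2:1 ⇒ R = (1/9, 40/63)
5. S is the centroid of triangle MHR ⇒ S = (10/27, 67/189)
through R parallel to FM: direction (2/3, -22/21); meets SM at G = (11/45, 134/315)
G = S + t·(M−S) with t = -1/5

t = -1/5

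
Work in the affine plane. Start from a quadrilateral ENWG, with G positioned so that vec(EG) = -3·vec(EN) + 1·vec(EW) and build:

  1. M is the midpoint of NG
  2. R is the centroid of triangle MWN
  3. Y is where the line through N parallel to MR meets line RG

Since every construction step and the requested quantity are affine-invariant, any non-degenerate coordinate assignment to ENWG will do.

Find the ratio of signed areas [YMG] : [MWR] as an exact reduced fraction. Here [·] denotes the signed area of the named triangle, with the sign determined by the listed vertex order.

[YMG]:[MWR] = 2

Work in coordinates with E = (0, 0), N = (1, 0), W = (0, 1), G = (-3, 1).
1. M is the midpoint of NG ⇒ M = (-1, 1/2)
2. R is the centroid of triangle MWN ⇒ R = (0, 1/2)
3. Y is where the line through N parallel to MR meets line RG ⇒ Y = (3, 0)
2·[YMG] = -1, 2·[MWR] = -1/2
[YMG]:[MWR] = -1:-1/2 = 2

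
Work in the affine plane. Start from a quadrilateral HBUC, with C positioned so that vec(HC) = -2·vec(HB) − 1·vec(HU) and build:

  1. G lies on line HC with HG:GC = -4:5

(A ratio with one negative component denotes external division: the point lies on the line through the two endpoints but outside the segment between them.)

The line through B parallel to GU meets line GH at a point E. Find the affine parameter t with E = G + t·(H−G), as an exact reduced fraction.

t = 11/8

Work in coordinates with H = (0, 0), B = (1, 0), U = (0, 1), C = (-2, -1).
1. G lies on line HC with HG:GC = -4:5 ⇒ G = (8, 4)
through B parallel to GU: direction (-8, -3); meets GH at E = (-3, -3/2)
E = G + t·(H−G) with t = 11/8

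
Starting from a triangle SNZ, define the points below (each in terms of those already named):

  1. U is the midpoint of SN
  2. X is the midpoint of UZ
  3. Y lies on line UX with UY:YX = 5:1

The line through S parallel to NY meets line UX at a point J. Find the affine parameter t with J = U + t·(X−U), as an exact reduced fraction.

t = -5/6

Choose coordinates S = (0, 0), N = (1, 0), Z = (0, 1).
1. U is the midpoint of SN ⇒ U = (1/2, 0)
2. X is the midpoint of UZ ⇒ X = (1/4, 1/2)
3. Y lies on line UX with UY:YX = 5:1 ⇒ Y = (7/24, 5/12)
through S parallel to NY: direction (-17/24, 5/12); meets UX at J = (17/24, -5/12)
J = U + t·(X−U) with t = -5/6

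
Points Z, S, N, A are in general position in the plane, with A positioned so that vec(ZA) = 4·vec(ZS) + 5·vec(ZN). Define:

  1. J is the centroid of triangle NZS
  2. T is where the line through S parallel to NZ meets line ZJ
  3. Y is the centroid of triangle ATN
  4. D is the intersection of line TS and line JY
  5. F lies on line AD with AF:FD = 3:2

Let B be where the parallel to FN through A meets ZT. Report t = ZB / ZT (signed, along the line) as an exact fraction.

t = 19/2

Choose coordinates Z = (0, 0), S = (1, 0), N = (0, 1), A = (4, 5).
1. J is the centroid of triangle NZS ⇒ J = (1/3, 1/3)
2. T is where the line through S parallel to NZ meets line ZJ ⇒ T = (1, 1)
3. Y is the centroid of triangle ATN ⇒ Y = (5/3, 7/3)
4. D is the intersection of line TS and line JY ⇒ D = (1, 4/3)
5. F lies on line AD with AF:FD = 3:2 ⇒ F = (11/5, 14/5)
through A parallel to FN: direction (-11/5, -9/5); meets ZT at B = (19/2, 19/2)
B = Z + t·(T−Z) with t = 19/2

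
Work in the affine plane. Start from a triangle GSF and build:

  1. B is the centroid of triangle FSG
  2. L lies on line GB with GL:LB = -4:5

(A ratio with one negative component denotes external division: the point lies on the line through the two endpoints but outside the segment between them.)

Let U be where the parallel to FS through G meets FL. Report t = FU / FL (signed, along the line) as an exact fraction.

t = 3/11

Assign G = (0, 0), S = (1, 0), F = (0, 1) — the answer is frame-independent, so this choice is without loss of generality.
1. B is the centroid of triangle FSG ⇒ B = (1/3, 1/3)
2. L lies on line GB with GL:LB = -4:5 ⇒ L = (-4/3, -4/3)
through G parallel to FS: direction (1, -1); meets FL at U = (-4/11, 4/11)
U = F + t·(L−F) with t = 3/11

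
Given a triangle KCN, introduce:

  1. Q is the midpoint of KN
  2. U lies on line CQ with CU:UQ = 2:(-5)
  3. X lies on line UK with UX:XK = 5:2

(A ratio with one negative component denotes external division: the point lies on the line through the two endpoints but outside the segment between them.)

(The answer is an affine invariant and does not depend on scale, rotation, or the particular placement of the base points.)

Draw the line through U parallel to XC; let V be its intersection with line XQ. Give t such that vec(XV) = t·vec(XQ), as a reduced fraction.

Work in coordinates with K = (0, 0), C = (1, 0), N = (0, 1).
1. Q is the midpoint of KN ⇒ Q = (0, 1/2)
2. U lies on line CQ with CU:UQ = 2:(-5) ⇒ U = (5/3, -1/3)
3. X lies on line UK with UX:XK = 5:2 ⇒ X = (10/21, -2/21)
through U parallel to XC: direction (11/21, 2/21); meets XQ at V = (50/63, -31/63)
V = X + t·(Q−X) with t = -2/3

t = -2/3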